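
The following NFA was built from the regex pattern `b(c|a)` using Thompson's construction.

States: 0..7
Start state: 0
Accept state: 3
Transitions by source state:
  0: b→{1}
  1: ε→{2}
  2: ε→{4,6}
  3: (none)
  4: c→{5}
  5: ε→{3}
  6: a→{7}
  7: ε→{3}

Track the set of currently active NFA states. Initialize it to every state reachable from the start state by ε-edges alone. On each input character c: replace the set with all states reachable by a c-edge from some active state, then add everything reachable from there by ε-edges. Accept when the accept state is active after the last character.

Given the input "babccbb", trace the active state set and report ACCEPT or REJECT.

Answer: REJECT

Trace:
initial (ε-close {0}): {0}
'b' @ 1: {1,2,4,6}
'a' @ 2: {3,7}  (accept∈set)
'b' @ 3: {}  — no active states
rest 'ccbb' ignored (set empty)
end set {} — state 3 not in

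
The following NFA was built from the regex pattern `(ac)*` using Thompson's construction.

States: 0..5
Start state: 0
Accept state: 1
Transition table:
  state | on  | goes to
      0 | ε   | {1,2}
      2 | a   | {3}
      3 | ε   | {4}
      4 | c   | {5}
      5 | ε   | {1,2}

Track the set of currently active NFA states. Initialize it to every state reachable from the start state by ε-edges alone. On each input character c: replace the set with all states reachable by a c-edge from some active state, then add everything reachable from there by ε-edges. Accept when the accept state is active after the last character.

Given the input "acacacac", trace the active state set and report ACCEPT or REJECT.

Answer: ACCEPT

Steps:
initial (ε-close {0}): {0,1,2}
'a' @ 1: {3,4}
'c' @ 2: {1,2,5}  (accept∈set)
'a' @ 3: {3,4}
'c' @ 4: {1,2,5}  (accept∈set)
'a' @ 5: {3,4}
'c' @ 6: {1,2,5}  (accept∈set)
'a' @ 7: {3,4}
'c' @ 8: {1,2,5}  (accept∈set)
final: {1,2,5}; accept 1 in set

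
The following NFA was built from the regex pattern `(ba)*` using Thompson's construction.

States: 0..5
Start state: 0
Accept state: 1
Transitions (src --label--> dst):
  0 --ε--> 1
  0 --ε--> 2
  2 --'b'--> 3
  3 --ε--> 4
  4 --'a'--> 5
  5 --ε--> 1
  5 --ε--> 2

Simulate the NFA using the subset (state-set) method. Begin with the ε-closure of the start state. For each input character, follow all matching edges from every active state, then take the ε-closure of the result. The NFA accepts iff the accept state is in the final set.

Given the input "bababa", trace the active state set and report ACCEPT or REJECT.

Answer: ACCEPT

Derivation:
S₀ = ε-closure({0}) = {0,1,2}
'b' @ 1: {3,4}
'a' @ 2: {1,2,5}  [accepting]
'b' @ 3: {3,4}
'a' @ 4: {1,2,5}  [accepting]
'b' @ 5: {3,4}
'a' @ 6: {1,2,5}  [accepting]
final: {1,2,5}; accept 1 in set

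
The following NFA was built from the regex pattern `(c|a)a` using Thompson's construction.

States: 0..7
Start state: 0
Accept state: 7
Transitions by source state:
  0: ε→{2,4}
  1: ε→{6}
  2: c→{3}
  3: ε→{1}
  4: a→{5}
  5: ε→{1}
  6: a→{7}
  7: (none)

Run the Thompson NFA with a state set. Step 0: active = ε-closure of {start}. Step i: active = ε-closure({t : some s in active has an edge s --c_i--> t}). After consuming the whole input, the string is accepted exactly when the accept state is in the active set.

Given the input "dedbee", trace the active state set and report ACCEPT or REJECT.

Answer: REJECT

Trace:
start: ε-closure({0}) = {0,2,4}
'd' @ 1: {}  — state set empty
rest 'edbee' ignored (set empty)
after full input: {}  (accept=7 not in)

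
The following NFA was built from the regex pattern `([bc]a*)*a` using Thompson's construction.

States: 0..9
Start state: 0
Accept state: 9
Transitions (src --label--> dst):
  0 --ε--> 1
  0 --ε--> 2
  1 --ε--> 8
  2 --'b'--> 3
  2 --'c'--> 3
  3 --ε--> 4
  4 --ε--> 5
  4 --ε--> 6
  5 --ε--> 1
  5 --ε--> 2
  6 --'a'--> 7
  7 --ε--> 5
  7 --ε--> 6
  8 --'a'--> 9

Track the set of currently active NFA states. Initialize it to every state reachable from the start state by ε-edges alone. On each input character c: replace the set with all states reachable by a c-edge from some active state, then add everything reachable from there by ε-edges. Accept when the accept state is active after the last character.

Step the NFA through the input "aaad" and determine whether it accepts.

Answer: REJECT

Derivation:
initial (ε-close {0}): {0,1,2,8}
'a' @ 1: {9}  [accepting]
'a' @ 2: {}  — no active states
rest 'ad' ignored (set empty)
end set {} — state 9 not in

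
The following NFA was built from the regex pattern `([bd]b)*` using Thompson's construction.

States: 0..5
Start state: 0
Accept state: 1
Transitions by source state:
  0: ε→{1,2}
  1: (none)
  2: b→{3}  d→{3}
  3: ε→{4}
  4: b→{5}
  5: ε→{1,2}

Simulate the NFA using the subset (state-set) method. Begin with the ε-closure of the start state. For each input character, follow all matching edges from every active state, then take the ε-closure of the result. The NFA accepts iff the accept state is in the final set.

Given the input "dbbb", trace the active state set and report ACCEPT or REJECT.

initial (ε-close {0}): {0,1,2}
'd' @ 1: {3,4}
'b' @ 2: {1,2,5}  (accept∈set)
'b' @ 3: {3,4}
'b' @ 4: {1,2,5}  (accept∈set)
after full input: {1,2,5}  (accept=1 in)

Answer: ACCEPT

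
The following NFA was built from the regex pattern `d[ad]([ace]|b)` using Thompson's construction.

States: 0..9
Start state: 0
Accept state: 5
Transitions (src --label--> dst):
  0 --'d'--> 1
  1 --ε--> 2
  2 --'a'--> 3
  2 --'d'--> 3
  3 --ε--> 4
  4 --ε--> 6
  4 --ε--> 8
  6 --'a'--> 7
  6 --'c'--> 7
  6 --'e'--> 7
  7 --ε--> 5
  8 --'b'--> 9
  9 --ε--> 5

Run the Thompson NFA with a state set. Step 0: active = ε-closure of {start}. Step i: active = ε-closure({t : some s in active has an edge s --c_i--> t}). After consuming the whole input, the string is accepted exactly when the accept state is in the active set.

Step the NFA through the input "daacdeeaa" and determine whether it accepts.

Answer: REJECT

Steps:
S₀ = ε-closure({0}) = {0}
'd' @ 1: {1,2}
'a' @ 2: {3,4,6,8}
'a' @ 3: {5,7}  ✓accept
'c' @ 4: {}  — state set empty
rest 'deeaa' ignored (set empty)
end set {} — state 5 not in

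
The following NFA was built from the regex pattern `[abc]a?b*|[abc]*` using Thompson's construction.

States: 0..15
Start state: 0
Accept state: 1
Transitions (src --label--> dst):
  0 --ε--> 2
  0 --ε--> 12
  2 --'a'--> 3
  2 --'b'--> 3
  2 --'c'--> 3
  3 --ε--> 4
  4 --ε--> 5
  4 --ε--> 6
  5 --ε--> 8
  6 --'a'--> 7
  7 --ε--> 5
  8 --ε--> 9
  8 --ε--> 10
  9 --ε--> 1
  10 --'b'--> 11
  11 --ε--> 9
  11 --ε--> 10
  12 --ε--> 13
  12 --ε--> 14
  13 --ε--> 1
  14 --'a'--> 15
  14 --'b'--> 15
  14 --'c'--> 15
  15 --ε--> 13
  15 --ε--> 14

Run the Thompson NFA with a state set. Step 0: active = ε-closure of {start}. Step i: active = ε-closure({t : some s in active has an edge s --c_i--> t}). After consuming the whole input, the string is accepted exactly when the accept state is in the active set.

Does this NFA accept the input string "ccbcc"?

Answer: ACCEPT

Trace:
start: ε-closure({0}) = {0,1,2,12,13,14}
'c' @ 1: {1,3,4,5,6,8,9,10,13,14,15}  ✓accept
'c' @ 2: {1,13,14,15}  ✓accept
'b' @ 3: {1,13,14,15}  ✓accept
'c' @ 4: {1,13,14,15}  ✓accept
'c' @ 5: {1,13,14,15}  ✓accept
final: {1,13,14,15}; accept 1 in set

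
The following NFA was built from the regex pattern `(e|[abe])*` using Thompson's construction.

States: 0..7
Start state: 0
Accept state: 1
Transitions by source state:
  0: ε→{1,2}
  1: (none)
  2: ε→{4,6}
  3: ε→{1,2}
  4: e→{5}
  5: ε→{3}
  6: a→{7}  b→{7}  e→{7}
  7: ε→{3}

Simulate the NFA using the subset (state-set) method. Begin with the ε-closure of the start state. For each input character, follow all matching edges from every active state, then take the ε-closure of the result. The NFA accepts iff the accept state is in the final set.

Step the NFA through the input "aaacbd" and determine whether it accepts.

initial (ε-close {0}): {0,1,2,4,6}
'a' @ 1: {1,2,3,4,6,7}  (accept∈set)
'a' @ 2: {1,2,3,4,6,7}  (accept∈set)
'a' @ 3: {1,2,3,4,6,7}  (accept∈set)
'c' @ 4: {}  — dead — no transitions
rest 'bd' ignored (set empty)
final: {}; accept 1 not in set

Answer: REJECT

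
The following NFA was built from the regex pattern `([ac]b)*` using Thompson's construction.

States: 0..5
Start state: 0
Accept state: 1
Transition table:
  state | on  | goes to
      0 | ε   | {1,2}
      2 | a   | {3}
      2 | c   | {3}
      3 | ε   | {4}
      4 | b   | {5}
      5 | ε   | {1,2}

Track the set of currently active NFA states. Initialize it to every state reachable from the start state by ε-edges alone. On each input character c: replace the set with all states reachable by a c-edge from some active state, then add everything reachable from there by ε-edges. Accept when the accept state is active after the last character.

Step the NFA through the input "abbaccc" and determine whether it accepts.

S₀ = ε-closure({0}) = {0,1,2}
'a' @ 1: {3,4}
'b' @ 2: {1,2,5}  ✓accept
'b' @ 3: {}  — no active states
rest 'accc' ignored (set empty)
end set {} — state 1 not in

Answer: REJECT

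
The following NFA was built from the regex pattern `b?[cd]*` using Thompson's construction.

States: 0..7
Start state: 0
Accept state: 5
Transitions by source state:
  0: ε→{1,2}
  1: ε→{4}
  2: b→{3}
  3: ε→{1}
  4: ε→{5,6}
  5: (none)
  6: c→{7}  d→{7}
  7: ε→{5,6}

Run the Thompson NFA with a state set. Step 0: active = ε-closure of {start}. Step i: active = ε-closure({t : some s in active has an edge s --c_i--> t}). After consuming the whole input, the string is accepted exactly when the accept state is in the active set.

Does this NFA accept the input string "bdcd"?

initial (ε-close {0}): {0,1,2,4,5,6}
'b' @ 1: {1,3,4,5,6}  [accepting]
'd' @ 2: {5,6,7}  [accepting]
'c' @ 3: {5,6,7}  [accepting]
'd' @ 4: {5,6,7}  [accepting]
final: {5,6,7}; accept 5 in set

Answer: ACCEPT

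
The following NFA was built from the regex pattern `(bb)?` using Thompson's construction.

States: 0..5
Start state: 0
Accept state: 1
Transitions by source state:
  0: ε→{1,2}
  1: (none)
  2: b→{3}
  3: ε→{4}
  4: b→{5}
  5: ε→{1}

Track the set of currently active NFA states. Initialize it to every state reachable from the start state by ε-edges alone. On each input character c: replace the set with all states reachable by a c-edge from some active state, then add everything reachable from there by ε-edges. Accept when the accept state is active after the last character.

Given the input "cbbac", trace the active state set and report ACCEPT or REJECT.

Answer: REJECT

Steps:
start: ε-closure({0}) = {0,1,2}
'c' @ 1: {}  — no active states
rest 'bbac' ignored (set empty)
after full input: {}  (accept=1 not in)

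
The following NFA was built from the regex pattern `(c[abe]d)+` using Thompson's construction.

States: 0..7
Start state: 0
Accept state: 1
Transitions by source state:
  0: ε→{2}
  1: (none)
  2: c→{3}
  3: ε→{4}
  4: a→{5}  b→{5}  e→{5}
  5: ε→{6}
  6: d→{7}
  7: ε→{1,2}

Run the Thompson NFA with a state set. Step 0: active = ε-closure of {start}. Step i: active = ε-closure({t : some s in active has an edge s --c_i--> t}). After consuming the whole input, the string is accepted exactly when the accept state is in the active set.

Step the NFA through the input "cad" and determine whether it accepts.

Answer: ACCEPT

Derivation:
start: ε-closure({0}) = {0,2}
'c' @ 1: {3,4}
'a' @ 2: {5,6}
'd' @ 3: {1,2,7}  (accept∈set)
end set {1,2,7} — state 1 in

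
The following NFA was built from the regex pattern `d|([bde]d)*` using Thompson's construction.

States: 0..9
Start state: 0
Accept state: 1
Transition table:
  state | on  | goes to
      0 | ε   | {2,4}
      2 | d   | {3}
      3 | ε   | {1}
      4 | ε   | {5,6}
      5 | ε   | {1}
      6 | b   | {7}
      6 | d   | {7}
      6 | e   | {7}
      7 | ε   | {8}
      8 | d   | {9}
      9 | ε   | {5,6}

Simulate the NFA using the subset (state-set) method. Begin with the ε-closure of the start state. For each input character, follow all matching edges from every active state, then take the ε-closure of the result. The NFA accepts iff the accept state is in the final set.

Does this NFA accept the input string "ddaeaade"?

start: ε-closure({0}) = {0,1,2,4,5,6}
'd' @ 1: {1,3,7,8}  ✓accept
'd' @ 2: {1,5,6,9}  ✓accept
'a' @ 3: {}  — dead — no transitions
rest 'eaade' ignored (set empty)
end set {} — state 1 not in

Answer: REJECT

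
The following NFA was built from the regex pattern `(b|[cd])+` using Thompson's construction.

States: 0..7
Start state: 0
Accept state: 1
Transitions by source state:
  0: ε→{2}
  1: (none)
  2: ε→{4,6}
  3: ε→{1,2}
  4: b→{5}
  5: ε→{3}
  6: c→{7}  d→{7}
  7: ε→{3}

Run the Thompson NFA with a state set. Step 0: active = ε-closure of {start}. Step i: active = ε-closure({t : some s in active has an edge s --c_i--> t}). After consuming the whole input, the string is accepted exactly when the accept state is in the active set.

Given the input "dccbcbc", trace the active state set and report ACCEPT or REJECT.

start: ε-closure({0}) = {0,2,4,6}
'd' @ 1: {1,2,3,4,6,7}  ✓accept
'c' @ 2: {1,2,3,4,6,7}  ✓accept
'c' @ 3: {1,2,3,4,6,7}  ✓accept
'b' @ 4: {1,2,3,4,5,6}  ✓accept
'c' @ 5: {1,2,3,4,6,7}  ✓accept
'b' @ 6: {1,2,3,4,5,6}  ✓accept
'c' @ 7: {1,2,3,4,6,7}  ✓accept
final: {1,2,3,4,6,7}; accept 1 in set

Answer: ACCEPT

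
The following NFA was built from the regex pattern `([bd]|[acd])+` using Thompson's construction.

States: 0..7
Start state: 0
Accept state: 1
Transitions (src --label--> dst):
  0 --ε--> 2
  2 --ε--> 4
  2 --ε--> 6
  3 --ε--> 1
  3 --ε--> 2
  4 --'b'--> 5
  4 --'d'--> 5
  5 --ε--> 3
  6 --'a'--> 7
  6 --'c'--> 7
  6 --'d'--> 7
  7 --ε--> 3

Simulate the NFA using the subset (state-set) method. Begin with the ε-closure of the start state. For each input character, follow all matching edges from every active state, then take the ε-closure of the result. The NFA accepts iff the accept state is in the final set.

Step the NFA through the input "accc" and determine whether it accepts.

Answer: ACCEPT

Steps:
initial (ε-close {0}): {0,2,4,6}
'a' @ 1: {1,2,3,4,6,7}  (accept∈set)
'c' @ 2: {1,2,3,4,6,7}  (accept∈set)
'c' @ 3: {1,2,3,4,6,7}  (accept∈set)
'c' @ 4: {1,2,3,4,6,7}  (accept∈set)
after full input: {1,2,3,4,6,7}  (accept=1 in)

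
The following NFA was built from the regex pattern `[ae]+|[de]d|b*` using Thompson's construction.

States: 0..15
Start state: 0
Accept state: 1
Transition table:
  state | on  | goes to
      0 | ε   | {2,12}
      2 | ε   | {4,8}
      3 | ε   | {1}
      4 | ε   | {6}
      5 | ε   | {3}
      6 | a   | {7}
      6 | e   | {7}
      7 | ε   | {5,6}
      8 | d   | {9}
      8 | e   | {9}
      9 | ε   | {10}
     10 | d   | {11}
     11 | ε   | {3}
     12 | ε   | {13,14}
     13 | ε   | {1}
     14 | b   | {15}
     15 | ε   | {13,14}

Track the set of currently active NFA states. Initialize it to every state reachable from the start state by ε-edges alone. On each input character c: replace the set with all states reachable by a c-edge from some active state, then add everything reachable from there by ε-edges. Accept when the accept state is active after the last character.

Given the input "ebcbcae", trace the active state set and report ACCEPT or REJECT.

Answer: REJECT

Trace:
S₀ = ε-closure({0}) = {0,1,2,4,6,8,12,13,14}
'e' @ 1: {1,3,5,6,7,9,10}  ✓accept
'b' @ 2: {}  — state set empty
rest 'cbcae' ignored (set empty)
after full input: {}  (accept=1 not in)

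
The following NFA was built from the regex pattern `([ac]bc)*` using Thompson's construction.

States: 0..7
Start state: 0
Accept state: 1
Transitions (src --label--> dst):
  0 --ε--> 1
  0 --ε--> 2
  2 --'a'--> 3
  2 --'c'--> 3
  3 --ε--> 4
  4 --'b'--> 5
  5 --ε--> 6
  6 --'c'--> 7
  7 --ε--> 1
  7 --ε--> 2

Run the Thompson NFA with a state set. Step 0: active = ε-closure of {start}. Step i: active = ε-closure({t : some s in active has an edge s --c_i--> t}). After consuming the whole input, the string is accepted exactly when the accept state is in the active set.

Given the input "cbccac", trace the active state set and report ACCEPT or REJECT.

S₀ = ε-closure({0}) = {0,1,2}
'c' @ 1: {3,4}
'b' @ 2: {5,6}
'c' @ 3: {1,2,7}  [accepting]
'c' @ 4: {3,4}
'a' @ 5: {}  — no active states
rest 'c' ignored (set empty)
end set {} — state 1 not in

Answer: REJECT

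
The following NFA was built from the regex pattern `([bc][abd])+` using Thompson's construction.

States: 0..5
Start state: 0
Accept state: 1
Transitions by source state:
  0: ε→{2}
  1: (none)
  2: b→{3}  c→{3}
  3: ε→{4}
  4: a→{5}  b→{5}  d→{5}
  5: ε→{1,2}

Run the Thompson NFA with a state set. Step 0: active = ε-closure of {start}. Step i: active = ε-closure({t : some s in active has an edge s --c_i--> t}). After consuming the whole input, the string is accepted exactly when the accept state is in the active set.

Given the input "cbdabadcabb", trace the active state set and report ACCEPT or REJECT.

Answer: REJECT

Steps:
start: ε-closure({0}) = {0,2}
'c' @ 1: {3,4}
'b' @ 2: {1,2,5}  [accepting]
'd' @ 3: {}  — no active states
rest 'abadcabb' ignored (set empty)
after full input: {}  (accept=1 not in)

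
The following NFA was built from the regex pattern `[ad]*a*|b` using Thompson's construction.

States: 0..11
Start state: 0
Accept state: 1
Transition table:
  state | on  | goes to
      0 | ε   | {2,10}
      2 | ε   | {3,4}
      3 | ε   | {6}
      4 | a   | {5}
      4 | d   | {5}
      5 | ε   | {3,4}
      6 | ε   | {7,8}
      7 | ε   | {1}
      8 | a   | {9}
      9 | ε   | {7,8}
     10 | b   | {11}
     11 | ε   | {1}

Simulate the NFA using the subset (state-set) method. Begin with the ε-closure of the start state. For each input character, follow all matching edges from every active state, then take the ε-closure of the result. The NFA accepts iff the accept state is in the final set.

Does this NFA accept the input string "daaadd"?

Answer: ACCEPT

Trace:
initial (ε-close {0}): {0,1,2,3,4,6,7,8,10}
'd' @ 1: {1,3,4,5,6,7,8}  ✓accept
'a' @ 2: {1,3,4,5,6,7,8,9}  ✓accept
'a' @ 3: {1,3,4,5,6,7,8,9}  ✓accept
'a' @ 4: {1,3,4,5,6,7,8,9}  ✓accept
'd' @ 5: {1,3,4,5,6,7,8}  ✓accept
'd' @ 6: {1,3,4,5,6,7,8}  ✓accept
final: {1,3,4,5,6,7,8}; accept 1 in set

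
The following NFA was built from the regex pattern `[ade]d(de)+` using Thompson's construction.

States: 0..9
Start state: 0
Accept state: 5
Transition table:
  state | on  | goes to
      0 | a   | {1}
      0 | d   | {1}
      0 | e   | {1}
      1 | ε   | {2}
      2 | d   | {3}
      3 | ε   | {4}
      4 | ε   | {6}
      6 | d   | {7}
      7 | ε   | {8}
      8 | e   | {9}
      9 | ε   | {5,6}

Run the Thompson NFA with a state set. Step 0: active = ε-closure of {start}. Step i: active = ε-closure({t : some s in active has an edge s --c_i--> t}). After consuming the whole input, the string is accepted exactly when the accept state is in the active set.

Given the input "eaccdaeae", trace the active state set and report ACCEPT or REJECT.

Answer: REJECT

Trace:
start: ε-closure({0}) = {0}
'e' @ 1: {1,2}
'a' @ 2: {}  — dead — no transitions
rest 'ccdaeae' ignored (set empty)
end set {} — state 5 not in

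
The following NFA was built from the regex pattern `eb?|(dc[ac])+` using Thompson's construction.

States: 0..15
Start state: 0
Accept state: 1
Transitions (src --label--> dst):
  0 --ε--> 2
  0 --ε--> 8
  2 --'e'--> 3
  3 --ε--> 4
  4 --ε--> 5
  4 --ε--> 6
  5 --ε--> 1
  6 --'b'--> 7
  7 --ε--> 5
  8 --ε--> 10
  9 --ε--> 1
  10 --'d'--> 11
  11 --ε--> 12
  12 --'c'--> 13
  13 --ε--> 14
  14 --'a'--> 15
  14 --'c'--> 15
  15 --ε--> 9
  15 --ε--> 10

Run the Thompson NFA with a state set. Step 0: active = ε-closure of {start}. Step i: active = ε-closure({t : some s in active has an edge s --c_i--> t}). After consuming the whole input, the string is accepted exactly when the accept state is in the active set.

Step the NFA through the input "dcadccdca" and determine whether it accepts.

initial (ε-close {0}): {0,2,8,10}
'd' @ 1: {11,12}
'c' @ 2: {13,14}
'a' @ 3: {1,9,10,15}  [accepting]
'd' @ 4: {11,12}
'c' @ 5: {13,14}
'c' @ 6: {1,9,10,15}  [accepting]
'd' @ 7: {11,12}
'c' @ 8: {13,14}
'a' @ 9: {1,9,10,15}  [accepting]
final: {1,9,10,15}; accept 1 in set

Answer: ACCEPT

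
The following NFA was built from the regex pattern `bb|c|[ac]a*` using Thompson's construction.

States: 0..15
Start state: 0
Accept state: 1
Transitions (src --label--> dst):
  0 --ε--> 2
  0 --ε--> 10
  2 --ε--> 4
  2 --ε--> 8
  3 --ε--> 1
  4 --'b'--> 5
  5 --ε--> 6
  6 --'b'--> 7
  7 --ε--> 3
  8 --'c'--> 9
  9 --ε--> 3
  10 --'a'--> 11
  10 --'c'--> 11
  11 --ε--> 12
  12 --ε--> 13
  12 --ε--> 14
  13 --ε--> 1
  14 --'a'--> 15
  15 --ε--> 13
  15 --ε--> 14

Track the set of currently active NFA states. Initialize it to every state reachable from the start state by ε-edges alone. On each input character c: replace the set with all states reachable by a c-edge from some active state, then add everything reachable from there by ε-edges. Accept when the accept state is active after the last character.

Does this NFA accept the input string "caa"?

initial (ε-close {0}): {0,2,4,8,10}
'c' @ 1: {1,3,9,11,12,13,14}  ✓accept
'a' @ 2: {1,13,14,15}  ✓accept
'a' @ 3: {1,13,14,15}  ✓accept
final: {1,13,14,15}; accept 1 in set

Answer: ACCEPT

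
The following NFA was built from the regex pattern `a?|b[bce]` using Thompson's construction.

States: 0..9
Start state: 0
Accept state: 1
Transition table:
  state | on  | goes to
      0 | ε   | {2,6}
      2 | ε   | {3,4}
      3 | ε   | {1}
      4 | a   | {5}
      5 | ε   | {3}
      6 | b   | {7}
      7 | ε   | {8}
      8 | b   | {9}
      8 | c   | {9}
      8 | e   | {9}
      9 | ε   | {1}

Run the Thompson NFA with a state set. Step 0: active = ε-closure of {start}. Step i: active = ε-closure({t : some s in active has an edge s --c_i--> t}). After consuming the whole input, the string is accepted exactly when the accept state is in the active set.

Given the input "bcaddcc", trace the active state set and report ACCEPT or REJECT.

Answer: REJECT

Derivation:
start: ε-closure({0}) = {0,1,2,3,4,6}
'b' @ 1: {7,8}
'c' @ 2: {1,9}  ✓accept
'a' @ 3: {}  — no active states
rest 'ddcc' ignored (set empty)
final: {}; accept 1 not in set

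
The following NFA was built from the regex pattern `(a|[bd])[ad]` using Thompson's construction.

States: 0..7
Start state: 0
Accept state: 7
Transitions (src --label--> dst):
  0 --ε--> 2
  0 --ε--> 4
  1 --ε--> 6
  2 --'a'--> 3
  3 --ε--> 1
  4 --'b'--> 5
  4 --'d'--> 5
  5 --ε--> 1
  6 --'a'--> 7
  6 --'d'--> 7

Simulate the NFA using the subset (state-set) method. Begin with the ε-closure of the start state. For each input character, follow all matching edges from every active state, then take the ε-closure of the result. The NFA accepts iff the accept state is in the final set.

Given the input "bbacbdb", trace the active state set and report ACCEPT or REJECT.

Answer: REJECT

Steps:
S₀ = ε-closure({0}) = {0,2,4}
'b' @ 1: {1,5,6}
'b' @ 2: {}  — state set empty
rest 'acbdb' ignored (set empty)
end set {} — state 7 not in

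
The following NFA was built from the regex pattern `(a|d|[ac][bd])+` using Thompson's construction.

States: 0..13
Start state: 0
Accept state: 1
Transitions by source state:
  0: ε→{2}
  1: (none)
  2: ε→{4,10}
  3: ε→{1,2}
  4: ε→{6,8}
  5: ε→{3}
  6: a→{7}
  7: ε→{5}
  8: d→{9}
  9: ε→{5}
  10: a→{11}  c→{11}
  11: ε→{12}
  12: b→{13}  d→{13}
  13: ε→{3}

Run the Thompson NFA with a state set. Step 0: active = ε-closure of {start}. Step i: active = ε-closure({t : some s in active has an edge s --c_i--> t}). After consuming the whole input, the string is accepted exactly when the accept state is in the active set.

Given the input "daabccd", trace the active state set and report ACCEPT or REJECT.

Answer: REJECT

Steps:
start: ε-closure({0}) = {0,2,4,6,8,10}
'd' @ 1: {1,2,3,4,5,6,8,9,10}  ✓accept
'a' @ 2: {1,2,3,4,5,6,7,8,10,11,12}  ✓accept
'a' @ 3: {1,2,3,4,5,6,7,8,10,11,12}  ✓accept
'b' @ 4: {1,2,3,4,6,8,10,13}  ✓accept
'c' @ 5: {11,12}
'c' @ 6: {}  — state set empty
rest 'd' ignored (set empty)
end set {} — state 1 not in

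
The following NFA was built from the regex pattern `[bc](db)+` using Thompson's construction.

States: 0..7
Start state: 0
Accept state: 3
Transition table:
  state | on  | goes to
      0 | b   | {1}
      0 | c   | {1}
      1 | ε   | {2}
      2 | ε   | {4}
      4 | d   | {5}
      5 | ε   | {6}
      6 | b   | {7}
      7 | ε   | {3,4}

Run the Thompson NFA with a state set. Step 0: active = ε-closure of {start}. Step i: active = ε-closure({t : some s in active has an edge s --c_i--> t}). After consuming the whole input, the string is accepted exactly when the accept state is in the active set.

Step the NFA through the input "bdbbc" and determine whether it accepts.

initial (ε-close {0}): {0}
'b' @ 1: {1,2,4}
'd' @ 2: {5,6}
'b' @ 3: {3,4,7}  [accepting]
'b' @ 4: {}  — dead — no transitions
rest 'c' ignored (set empty)
end set {} — state 3 not in

Answer: REJECT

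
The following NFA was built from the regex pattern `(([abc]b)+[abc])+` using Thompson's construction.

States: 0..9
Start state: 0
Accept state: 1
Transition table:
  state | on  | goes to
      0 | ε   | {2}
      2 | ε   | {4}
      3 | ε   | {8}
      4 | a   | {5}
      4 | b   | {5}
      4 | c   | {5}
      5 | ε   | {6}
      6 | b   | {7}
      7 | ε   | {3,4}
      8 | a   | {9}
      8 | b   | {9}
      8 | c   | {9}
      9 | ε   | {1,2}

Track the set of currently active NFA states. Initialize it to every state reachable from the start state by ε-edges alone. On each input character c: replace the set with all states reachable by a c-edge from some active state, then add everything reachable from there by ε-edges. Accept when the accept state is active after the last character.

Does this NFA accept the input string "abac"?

start: ε-closure({0}) = {0,2,4}
'a' @ 1: {5,6}
'b' @ 2: {3,4,7,8}
'a' @ 3: {1,2,4,5,6,9}  [accepting]
'c' @ 4: {5,6}
final: {5,6}; accept 1 not in set

Answer: REJECT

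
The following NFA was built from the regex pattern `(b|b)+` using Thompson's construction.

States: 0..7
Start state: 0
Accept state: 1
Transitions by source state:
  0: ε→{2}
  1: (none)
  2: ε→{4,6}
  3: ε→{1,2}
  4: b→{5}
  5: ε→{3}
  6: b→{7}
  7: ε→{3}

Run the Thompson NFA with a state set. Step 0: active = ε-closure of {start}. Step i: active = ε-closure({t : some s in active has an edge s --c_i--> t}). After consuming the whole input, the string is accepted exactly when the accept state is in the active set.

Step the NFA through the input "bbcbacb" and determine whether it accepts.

Answer: REJECT

Trace:
initial (ε-close {0}): {0,2,4,6}
'b' @ 1: {1,2,3,4,5,6,7}  [accepting]
'b' @ 2: {1,2,3,4,5,6,7}  [accepting]
'c' @ 3: {}  — dead — no transitions
rest 'bacb' ignored (set empty)
end set {} — state 1 not in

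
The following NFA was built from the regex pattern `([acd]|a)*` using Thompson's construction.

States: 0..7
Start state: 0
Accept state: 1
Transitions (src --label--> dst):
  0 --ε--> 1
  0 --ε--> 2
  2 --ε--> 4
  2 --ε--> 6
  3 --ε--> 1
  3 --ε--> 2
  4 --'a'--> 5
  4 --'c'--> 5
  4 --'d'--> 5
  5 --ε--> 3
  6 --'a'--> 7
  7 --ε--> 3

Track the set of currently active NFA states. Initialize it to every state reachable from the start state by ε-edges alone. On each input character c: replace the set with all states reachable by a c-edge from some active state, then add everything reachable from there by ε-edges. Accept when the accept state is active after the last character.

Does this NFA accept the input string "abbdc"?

Answer: REJECT

Trace:
initial (ε-close {0}): {0,1,2,4,6}
'a' @ 1: {1,2,3,4,5,6,7}  ✓accept
'b' @ 2: {}  — state set empty
rest 'bdc' ignored (set empty)
end set {} — state 1 not in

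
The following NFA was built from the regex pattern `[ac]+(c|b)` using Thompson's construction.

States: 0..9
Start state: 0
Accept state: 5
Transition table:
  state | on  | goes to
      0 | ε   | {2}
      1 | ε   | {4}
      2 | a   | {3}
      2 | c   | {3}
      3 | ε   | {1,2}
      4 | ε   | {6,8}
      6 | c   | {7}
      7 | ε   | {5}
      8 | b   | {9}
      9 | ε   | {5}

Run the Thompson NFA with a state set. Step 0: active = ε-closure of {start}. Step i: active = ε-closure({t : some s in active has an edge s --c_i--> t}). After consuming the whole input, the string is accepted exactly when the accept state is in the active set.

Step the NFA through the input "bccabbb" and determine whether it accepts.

Answer: REJECT

Derivation:
S₀ = ε-closure({0}) = {0,2}
'b' @ 1: {}  — dead — no transitions
rest 'ccabbb' ignored (set empty)
end set {} — state 5 not in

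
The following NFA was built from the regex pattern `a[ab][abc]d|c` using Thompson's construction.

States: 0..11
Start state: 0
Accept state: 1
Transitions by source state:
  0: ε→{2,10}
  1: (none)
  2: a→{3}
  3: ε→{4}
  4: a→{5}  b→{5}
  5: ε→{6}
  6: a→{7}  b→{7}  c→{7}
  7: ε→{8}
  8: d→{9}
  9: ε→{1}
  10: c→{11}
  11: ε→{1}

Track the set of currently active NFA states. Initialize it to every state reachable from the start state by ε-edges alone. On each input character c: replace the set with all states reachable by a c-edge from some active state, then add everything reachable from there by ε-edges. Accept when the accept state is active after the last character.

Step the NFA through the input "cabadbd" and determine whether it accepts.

S₀ = ε-closure({0}) = {0,2,10}
'c' @ 1: {1,11}  [accepting]
'a' @ 2: {}  — no active states
rest 'badbd' ignored (set empty)
final: {}; accept 1 not in set

Answer: REJECT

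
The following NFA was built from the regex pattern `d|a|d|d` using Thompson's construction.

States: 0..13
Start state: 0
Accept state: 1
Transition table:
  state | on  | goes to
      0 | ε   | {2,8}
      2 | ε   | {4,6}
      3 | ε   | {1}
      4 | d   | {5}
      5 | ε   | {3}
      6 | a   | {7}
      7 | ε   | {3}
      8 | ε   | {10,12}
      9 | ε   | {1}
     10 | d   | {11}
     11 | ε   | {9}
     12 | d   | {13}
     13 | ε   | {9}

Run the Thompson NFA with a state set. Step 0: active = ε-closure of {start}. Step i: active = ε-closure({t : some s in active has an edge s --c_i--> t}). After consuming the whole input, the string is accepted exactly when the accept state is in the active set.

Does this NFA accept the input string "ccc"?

start: ε-closure({0}) = {0,2,4,6,8,10,12}
'c' @ 1: {}  — dead — no transitions
rest 'cc' ignored (set empty)
final: {}; accept 1 not in set

Answer: REJECT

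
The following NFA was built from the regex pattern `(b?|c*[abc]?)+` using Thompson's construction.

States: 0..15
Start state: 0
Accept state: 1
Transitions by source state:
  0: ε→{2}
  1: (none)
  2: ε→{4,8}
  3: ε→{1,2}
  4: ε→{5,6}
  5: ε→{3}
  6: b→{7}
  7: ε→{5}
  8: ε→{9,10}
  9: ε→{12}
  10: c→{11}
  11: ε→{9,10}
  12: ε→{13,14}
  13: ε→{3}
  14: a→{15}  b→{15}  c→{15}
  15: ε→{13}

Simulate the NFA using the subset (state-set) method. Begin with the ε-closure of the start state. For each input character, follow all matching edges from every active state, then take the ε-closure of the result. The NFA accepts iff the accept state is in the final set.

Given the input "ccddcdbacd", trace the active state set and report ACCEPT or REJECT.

Answer: REJECT

Steps:
start: ε-closure({0}) = {0,1,2,3,4,5,6,8,9,10,12,13,14}
'c' @ 1: {1,2,3,4,5,6,8,9,10,11,12,13,14,15}  [accepting]
'c' @ 2: {1,2,3,4,5,6,8,9,10,11,12,13,14,15}  [accepting]
'd' @ 3: {}  — state set empty
rest 'dcdbacd' ignored (set empty)
after full input: {}  (accept=1 not in)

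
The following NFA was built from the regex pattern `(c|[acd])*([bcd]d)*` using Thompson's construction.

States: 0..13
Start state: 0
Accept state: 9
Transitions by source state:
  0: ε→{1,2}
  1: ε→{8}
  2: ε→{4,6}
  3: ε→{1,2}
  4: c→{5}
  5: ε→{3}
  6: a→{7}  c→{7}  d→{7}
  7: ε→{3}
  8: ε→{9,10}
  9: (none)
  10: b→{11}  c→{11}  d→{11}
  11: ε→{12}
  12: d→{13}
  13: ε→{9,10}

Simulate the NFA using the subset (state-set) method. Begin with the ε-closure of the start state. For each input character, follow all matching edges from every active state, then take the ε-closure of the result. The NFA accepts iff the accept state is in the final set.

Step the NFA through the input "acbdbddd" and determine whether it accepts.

Answer: ACCEPT

Trace:
start: ε-closure({0}) = {0,1,2,4,6,8,9,10}
'a' @ 1: {1,2,3,4,6,7,8,9,10}  ✓accept
'c' @ 2: {1,2,3,4,5,6,7,8,9,10,11,12}  ✓accept
'b' @ 3: {11,12}
'd' @ 4: {9,10,13}  ✓accept
'b' @ 5: {11,12}
'd' @ 6: {9,10,13}  ✓accept
'd' @ 7: {11,12}
'd' @ 8: {9,10,13}  ✓accept
after full input: {9,10,13}  (accept=9 in)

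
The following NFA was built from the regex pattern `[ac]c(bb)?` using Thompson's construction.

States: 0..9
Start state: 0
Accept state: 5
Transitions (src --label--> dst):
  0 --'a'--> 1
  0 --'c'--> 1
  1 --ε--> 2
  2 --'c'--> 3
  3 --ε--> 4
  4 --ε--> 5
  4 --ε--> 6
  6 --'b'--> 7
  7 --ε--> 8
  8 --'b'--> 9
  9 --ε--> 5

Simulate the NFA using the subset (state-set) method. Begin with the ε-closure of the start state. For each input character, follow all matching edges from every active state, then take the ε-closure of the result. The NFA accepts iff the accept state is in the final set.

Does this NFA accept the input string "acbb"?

Answer: ACCEPT

Trace:
initial (ε-close {0}): {0}
'a' @ 1: {1,2}
'c' @ 2: {3,4,5,6}  (accept∈set)
'b' @ 3: {7,8}
'b' @ 4: {5,9}  (accept∈set)
after full input: {5,9}  (accept=5 in)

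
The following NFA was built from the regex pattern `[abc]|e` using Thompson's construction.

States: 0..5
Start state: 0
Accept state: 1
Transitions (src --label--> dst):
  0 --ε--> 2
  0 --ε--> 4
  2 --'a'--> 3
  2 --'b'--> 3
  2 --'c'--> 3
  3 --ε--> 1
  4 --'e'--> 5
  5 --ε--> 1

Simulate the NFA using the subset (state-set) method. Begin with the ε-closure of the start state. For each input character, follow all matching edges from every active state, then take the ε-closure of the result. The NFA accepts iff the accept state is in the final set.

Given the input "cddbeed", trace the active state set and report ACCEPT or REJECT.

S₀ = ε-closure({0}) = {0,2,4}
'c' @ 1: {1,3}  [accepting]
'd' @ 2: {}  — state set empty
rest 'dbeed' ignored (set empty)
after full input: {}  (accept=1 not in)

Answer: REJECT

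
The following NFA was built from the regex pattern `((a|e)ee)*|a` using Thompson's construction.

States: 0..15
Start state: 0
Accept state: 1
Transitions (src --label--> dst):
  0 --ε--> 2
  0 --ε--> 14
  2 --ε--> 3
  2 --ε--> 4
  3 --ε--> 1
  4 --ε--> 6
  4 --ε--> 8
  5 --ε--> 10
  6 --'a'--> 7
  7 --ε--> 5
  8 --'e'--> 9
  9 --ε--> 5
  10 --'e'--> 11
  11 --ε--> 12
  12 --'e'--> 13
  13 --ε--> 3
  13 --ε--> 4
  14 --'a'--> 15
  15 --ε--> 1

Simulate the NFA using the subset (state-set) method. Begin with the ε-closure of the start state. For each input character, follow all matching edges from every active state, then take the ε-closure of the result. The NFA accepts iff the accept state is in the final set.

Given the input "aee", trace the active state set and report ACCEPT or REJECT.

Answer: ACCEPT

Trace:
S₀ = ε-closure({0}) = {0,1,2,3,4,6,8,14}
'a' @ 1: {1,5,7,10,15}  (accept∈set)
'e' @ 2: {11,12}
'e' @ 3: {1,3,4,6,8,13}  (accept∈set)
end set {1,3,4,6,8,13} — state 1 in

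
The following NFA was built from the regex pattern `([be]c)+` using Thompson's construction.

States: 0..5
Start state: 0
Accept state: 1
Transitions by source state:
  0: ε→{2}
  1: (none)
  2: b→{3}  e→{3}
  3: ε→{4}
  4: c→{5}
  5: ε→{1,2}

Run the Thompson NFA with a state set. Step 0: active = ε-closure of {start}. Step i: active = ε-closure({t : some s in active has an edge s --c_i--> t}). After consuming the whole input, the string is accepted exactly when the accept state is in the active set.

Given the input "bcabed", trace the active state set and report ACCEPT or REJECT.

S₀ = ε-closure({0}) = {0,2}
'b' @ 1: {3,4}
'c' @ 2: {1,2,5}  [accepting]
'a' @ 3: {}  — no active states
rest 'bed' ignored (set empty)
final: {}; accept 1 not in set

Answer: REJECT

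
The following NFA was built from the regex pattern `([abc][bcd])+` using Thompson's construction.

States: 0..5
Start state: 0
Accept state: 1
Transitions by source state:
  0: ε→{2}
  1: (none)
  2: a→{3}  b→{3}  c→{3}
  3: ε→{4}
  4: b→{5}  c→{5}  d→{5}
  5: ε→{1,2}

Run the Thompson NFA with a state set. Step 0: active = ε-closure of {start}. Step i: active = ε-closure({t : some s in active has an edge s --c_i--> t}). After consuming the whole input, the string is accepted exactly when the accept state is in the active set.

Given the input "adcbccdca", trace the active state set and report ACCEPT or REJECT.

Answer: REJECT

Trace:
start: ε-closure({0}) = {0,2}
'a' @ 1: {3,4}
'd' @ 2: {1,2,5}  (accept∈set)
'c' @ 3: {3,4}
'b' @ 4: {1,2,5}  (accept∈set)
'c' @ 5: {3,4}
'c' @ 6: {1,2,5}  (accept∈set)
'd' @ 7: {}  — no active states
rest 'ca' ignored (set empty)
final: {}; accept 1 not in set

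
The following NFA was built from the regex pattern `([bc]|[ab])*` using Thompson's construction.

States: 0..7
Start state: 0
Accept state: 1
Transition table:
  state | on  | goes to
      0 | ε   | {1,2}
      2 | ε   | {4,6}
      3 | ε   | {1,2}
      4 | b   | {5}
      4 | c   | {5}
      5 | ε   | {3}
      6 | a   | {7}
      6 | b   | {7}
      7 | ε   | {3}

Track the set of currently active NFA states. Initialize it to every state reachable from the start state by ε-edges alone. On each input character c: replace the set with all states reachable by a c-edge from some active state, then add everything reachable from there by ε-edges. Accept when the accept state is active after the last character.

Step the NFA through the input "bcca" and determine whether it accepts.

S₀ = ε-closure({0}) = {0,1,2,4,6}
'b' @ 1: {1,2,3,4,5,6,7}  ✓accept
'c' @ 2: {1,2,3,4,5,6}  ✓accept
'c' @ 3: {1,2,3,4,5,6}  ✓accept
'a' @ 4: {1,2,3,4,6,7}  ✓accept
final: {1,2,3,4,6,7}; accept 1 in set

Answer: ACCEPT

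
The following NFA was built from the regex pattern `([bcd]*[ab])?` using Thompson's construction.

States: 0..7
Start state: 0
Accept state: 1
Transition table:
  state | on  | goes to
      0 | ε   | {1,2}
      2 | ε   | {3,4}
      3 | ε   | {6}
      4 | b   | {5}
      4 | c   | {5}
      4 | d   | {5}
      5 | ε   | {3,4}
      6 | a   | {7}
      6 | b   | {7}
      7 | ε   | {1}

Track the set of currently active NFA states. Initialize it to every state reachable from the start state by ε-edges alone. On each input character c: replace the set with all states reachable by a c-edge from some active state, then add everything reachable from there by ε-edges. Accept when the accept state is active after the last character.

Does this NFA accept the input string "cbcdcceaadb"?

Answer: REJECT

Derivation:
S₀ = ε-closure({0}) = {0,1,2,3,4,6}
'c' @ 1: {3,4,5,6}
'b' @ 2: {1,3,4,5,6,7}  (accept∈set)
'c' @ 3: {3,4,5,6}
'd' @ 4: {3,4,5,6}
'c' @ 5: {3,4,5,6}
'c' @ 6: {3,4,5,6}
'e' @ 7: {}  — state set empty
rest 'aadb' ignored (set empty)
final: {}; accept 1 not in set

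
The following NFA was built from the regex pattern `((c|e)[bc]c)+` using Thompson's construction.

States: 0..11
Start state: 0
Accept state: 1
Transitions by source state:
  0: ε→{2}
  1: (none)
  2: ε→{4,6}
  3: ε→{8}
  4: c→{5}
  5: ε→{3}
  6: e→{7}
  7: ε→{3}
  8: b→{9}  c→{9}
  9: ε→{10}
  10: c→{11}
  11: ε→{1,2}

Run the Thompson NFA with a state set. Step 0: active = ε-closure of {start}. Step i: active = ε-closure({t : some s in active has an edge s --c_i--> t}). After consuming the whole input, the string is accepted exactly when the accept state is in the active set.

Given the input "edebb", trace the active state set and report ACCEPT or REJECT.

initial (ε-close {0}): {0,2,4,6}
'e' @ 1: {3,7,8}
'd' @ 2: {}  — no active states
rest 'ebb' ignored (set empty)
after full input: {}  (accept=1 not in)

Answer: REJECT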